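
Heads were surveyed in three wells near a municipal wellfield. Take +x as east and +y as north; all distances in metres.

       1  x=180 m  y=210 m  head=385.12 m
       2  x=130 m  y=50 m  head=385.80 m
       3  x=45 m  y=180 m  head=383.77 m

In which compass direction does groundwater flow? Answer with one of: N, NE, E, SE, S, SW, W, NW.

NW

With h = a·x + b·y + c and 1 as origin, the differences give:
  (-50)·a + (-160)·b = +0.68
  (-135)·a + (-30)·b = -1.35
Eliminate b (×(-30) and ×(-160), subtract): -20100·a = -236.400 → a = ∂h/∂x = +0.01176
Back-substitute: b = ∂h/∂y = -0.007925.
Flow = −∇h = (-0.01176 east, +0.007925 north), which points northwest.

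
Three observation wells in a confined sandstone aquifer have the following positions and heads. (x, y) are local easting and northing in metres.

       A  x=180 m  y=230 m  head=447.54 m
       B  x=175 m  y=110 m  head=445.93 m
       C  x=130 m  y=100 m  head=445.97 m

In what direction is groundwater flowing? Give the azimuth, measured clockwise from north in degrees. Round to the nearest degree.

Differences from A: to B (Δx, Δy, Δh) = (-5, -120, -1.61); to C = (-50, -130, -1.57).
Determinant of the coordinate differences = (-5)·(-130) − (-50)·(-120) = -5350.
∂h/∂x = [(-1.61)·(-130) − (-1.57)·(-120)] / -5350 = -0.003907
∂h/∂y = [(-5)·(-1.57) − (-50)·(-1.61)] / -5350 = +0.01358
Flow direction (−∇h) has components (+0.003907 E, -0.01358 N).
Azimuth = atan2(E, N) = atan2(+0.003907, -0.01358) = 164.0° ≈ 164°.

164°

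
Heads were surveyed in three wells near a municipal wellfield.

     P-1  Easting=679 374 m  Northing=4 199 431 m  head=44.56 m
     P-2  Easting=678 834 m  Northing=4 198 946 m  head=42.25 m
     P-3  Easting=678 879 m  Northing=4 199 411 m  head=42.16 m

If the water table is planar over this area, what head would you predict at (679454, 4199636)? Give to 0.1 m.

With h = a·x + b·y + c and P-1 as origin, the differences give:
  (-540)·a + (-485)·b = -2.31
  (-495)·a + (-20)·b = -2.40
Eliminate b (×(-20) and ×(-485), subtract): -229275·a = -1117.800 → a = ∂h/∂x = +0.004875
Back-substitute: b = ∂h/∂y = -0.0006654.
h(679454, 4199636) = 44.56 + (+0.004875)·(80) + (-0.0006654)·(205) = 44.56 +0.390 -0.136 = 44.814 m.

44.8 m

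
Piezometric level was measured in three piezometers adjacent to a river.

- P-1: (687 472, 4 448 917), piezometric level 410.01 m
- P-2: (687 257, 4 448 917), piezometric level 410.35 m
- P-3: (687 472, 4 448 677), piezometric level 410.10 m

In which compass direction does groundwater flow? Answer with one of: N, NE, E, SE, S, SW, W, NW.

∂h/∂x = (410.35 − 410.01) / (687257 − 687472) = -0.001581
∂h/∂y = (410.10 − 410.01) / (4448677 − 4448917) = -0.0003750
Flow = −∇h = (+0.001581 east, +0.0003750 north), which points east.

E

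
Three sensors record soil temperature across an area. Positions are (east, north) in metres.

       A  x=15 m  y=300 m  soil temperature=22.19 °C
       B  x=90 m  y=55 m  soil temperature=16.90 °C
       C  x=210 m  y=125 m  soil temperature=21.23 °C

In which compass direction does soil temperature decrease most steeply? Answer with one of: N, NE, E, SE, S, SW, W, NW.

SW

With T = a·x + b·y + c and A as origin, the differences give:
  75·a + (-245)·b = -5.29
  195·a + (-175)·b = -0.96
Eliminate b (×(-175) and ×(-245), subtract): 34650·a = 690.550 → a = ∂T/∂x = +0.01993
Back-substitute: b = ∂T/∂y = +0.02769.
Steepest decrease is along −∇f = (-0.01993 E, -0.02769 N) → southwest.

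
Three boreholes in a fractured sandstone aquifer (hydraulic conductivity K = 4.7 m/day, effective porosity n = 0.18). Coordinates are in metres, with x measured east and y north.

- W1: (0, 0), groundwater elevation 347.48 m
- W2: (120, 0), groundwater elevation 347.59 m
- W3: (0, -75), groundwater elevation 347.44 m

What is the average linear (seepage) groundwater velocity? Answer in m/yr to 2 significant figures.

10 m/yr

∂h/∂x = (347.59 − 347.48) / (120 − 0) = +0.0009167
∂h/∂y = (347.44 − 347.48) / (-75 − 0) = +0.0005333
|∇h| = √(0.0009167² + 0.0005333²) = 0.001061
Seepage velocity v = K·i/n = 4.7 × 0.001061 / 0.18 = 0.0277 m/day = 10.12 m/yr.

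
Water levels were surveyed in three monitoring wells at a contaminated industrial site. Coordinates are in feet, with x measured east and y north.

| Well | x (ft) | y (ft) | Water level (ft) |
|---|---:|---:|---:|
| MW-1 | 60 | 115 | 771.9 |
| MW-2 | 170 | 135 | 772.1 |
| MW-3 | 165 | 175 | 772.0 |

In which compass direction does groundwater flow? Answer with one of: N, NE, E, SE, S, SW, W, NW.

Differences from MW-1: to MW-2 (Δx, Δy, Δh) = (110, 20, +0.2); to MW-3 = (105, 60, +0.1).
Solve a·Δx + b·Δy = Δh: det = 110·60 − 105·20 = 4500.
∂h/∂x = [(+0.2)·60 − (+0.1)·20] / 4500 = +0.002222
∂h/∂y = [110·(+0.1) − 105·(+0.2)] / 4500 = -0.002222
Flow = −∇h = (-0.002222 east, +0.002222 north), which points northwest.

NW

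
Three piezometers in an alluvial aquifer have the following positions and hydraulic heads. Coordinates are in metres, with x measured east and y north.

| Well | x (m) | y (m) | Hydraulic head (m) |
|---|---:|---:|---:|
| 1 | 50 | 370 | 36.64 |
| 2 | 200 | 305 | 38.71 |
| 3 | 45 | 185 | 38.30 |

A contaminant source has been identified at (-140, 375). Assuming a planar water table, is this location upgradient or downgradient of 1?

With h = a·x + b·y + c and 1 as origin, the differences give:
  150·a + (-65)·b = +2.07
  (-5)·a + (-185)·b = +1.66
Eliminate b (×(-185) and ×(-65), subtract): -28075·a = -275.050 → a = ∂h/∂x = +0.009797
Back-substitute: b = ∂h/∂y = -0.009238.
Head at (-140, 375) = 36.64 + (+0.009797)·(-190) + (-0.009238)·(5) = 34.73 m.
That is lower than the 36.64 m at 1, so the point is downgradient.

downgradient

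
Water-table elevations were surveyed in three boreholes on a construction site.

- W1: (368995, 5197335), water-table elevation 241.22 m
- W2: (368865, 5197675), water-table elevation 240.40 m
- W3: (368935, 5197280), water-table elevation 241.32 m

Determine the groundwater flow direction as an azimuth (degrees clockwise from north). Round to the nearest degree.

Taking W1 as reference: W2−W1 = (-130, 340, -0.82); W3−W1 = (-60, -55, +0.10).
Determinant of the coordinate differences = (-130)·(-55) − (-60)·340 = 27550.
∂h/∂x = [(-0.82)·(-55) − (+0.10)·340] / 27550 = +0.0004029
∂h/∂y = [(-130)·(+0.10) − (-60)·(-0.82)] / 27550 = -0.002258
Flow direction (−∇h) has components (-0.0004029 E, +0.002258 N).
Azimuth = atan2(E, N) = atan2(-0.0004029, +0.002258) = 349.9° ≈ 350°.

350°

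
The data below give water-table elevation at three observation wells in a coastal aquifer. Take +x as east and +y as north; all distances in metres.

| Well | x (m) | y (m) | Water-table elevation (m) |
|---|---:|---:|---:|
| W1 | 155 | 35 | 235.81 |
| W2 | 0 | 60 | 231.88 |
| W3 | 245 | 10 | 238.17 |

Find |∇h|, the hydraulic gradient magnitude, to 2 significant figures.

0.025

Differences from W1: to W2 (Δx, Δy, Δh) = (-155, 25, -3.93); to W3 = (90, -25, +2.36).
Determinant of the coordinate differences = (-155)·(-25) − 90·25 = 1625.
∂h/∂x = [(-3.93)·(-25) − (+2.36)·25] / 1625 = +0.02415
∂h/∂y = [(-155)·(+2.36) − 90·(-3.93)] / 1625 = -0.007446
|∇h| = √(0.02415² + -0.007446²) = 0.02527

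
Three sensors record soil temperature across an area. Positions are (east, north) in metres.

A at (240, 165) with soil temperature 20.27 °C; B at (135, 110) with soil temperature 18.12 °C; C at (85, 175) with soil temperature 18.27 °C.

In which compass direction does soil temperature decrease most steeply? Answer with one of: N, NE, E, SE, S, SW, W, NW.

With T = a·x + b·y + c and A as origin, the differences give:
  (-105)·a + (-55)·b = -2.15
  (-155)·a + 10·b = -2.00
Eliminate b (×10 and ×(-55), subtract): -9575·a = -131.500 → a = ∂T/∂x = +0.01373
Back-substitute: b = ∂T/∂y = +0.01287.
Steepest decrease is along −∇f = (-0.01373 E, -0.01287 N) → southwest.

SW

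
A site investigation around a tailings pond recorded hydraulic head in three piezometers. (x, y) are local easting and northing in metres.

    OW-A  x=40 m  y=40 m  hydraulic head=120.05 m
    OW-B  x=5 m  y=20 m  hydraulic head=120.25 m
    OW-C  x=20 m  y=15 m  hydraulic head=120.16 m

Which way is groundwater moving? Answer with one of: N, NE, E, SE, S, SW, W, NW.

With h = a·x + b·y + c and OW-A as origin, the differences give:
  (-35)·a + (-20)·b = +0.20
  (-20)·a + (-25)·b = +0.11
Eliminate b (×(-25) and ×(-20), subtract): 475·a = -2.800 → a = ∂h/∂x = -0.005895
Back-substitute: b = ∂h/∂y = +0.0003158.
Flow = −∇h = (+0.005895 east, -0.0003158 north), which points east.

E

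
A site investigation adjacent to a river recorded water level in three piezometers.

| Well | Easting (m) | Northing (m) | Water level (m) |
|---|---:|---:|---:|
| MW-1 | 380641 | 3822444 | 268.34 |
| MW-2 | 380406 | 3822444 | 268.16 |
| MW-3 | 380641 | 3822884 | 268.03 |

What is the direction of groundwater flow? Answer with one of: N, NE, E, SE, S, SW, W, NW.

∂h/∂x = (268.16 − 268.34) / (380406 − 380641) = +0.0007660
∂h/∂y = (268.03 − 268.34) / (3822884 − 3822444) = -0.0007045
Flow = −∇h = (-0.0007660 east, +0.0007045 north), which points northwest.

NW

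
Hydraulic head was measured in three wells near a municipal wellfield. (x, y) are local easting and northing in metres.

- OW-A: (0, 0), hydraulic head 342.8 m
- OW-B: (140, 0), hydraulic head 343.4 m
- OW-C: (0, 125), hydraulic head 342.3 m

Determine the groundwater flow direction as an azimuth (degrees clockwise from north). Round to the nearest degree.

∂h/∂x = (343.4 − 342.8) / (140 − 0) = +0.004286
∂h/∂y = (342.3 − 342.8) / (125 − 0) = -0.004000
Flow direction (−∇h) has components (-0.004286 E, +0.004000 N).
Azimuth = atan2(E, N) = atan2(-0.004286, +0.004000) = 313.0° ≈ 313°.

313°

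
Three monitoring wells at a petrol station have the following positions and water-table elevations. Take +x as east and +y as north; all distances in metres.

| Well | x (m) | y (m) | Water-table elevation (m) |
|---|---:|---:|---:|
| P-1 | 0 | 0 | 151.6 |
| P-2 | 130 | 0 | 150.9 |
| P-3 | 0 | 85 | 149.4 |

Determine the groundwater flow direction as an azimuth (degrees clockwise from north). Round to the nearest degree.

∂h/∂x = (150.9 − 151.6) / (130 − 0) = -0.005385
∂h/∂y = (149.4 − 151.6) / (85 − 0) = -0.02588
Flow direction (−∇h) has components (+0.005385 E, +0.02588 N).
Azimuth = atan2(E, N) = atan2(+0.005385, +0.02588) = 11.8° ≈ 012°.

012°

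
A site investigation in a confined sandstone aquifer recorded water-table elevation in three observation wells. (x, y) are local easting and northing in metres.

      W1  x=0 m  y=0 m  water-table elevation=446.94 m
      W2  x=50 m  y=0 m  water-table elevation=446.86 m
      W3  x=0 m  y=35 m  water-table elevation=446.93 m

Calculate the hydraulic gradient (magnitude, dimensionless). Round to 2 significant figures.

∂h/∂x = (446.86 − 446.94) / (50 − 0) = -0.001600
∂h/∂y = (446.93 − 446.94) / (35 − 0) = -0.0002857
|∇h| = √(-0.001600² + -0.0002857²) = 0.001625

0.0016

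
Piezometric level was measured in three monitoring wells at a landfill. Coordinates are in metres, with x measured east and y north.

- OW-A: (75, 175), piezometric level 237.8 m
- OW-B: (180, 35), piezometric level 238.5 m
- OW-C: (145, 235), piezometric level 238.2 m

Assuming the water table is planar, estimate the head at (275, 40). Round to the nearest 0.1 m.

239.1 m

With h = a·x + b·y + c and OW-A as origin, the differences give:
  105·a + (-140)·b = +0.7
  70·a + 60·b = +0.4
Eliminate b (×60 and ×(-140), subtract): 16100·a = 98.00 → a = ∂h/∂x = +0.006087
Back-substitute: b = ∂h/∂y = -0.0004348.
h(275, 40) = 237.8 + (+0.006087)·(200) + (-0.0004348)·(-135) = 237.8 +1.217 +0.059 = 239.076 m.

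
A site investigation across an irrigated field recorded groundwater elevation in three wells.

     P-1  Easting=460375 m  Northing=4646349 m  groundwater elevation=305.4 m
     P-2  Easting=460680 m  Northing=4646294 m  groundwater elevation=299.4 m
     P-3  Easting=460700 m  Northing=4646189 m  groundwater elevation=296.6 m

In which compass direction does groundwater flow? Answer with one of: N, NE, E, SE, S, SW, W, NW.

Three-point gradient (reference P-1): Δ to P-2 = (305, -55, -6.0), Δ to P-3 = (325, -160, -8.8).
∂h/∂x = -0.01539, ∂h/∂y = +0.02373 (det = -30925).
Flow = −∇h = (+0.01539 east, -0.02373 north), which points southeast.

SE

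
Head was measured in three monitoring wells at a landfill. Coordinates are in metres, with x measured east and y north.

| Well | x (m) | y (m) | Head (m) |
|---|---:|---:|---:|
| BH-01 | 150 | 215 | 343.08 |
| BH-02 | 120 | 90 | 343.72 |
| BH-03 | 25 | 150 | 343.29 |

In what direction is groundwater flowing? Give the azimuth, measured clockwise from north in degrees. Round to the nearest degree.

With h = a·x + b·y + c and BH-01 as origin, the differences give:
  (-30)·a + (-125)·b = +0.64
  (-125)·a + (-65)·b = +0.21
Eliminate b (×(-65) and ×(-125), subtract): -13675·a = -15.350 → a = ∂h/∂x = +0.001122
Back-substitute: b = ∂h/∂y = -0.005389.
Flow direction (−∇h) has components (-0.001122 E, +0.005389 N).
Azimuth = atan2(E, N) = atan2(-0.001122, +0.005389) = 348.2° ≈ 348°.

348°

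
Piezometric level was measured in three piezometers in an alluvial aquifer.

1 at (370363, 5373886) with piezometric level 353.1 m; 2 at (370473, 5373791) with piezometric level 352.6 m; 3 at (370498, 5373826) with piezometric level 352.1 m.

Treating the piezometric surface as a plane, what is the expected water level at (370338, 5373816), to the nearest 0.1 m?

With h = a·x + b·y + c and 1 as origin, the differences give:
  110·a + (-95)·b = -0.5
  135·a + (-60)·b = -1.0
Eliminate b (×(-60) and ×(-95), subtract): 6225·a = -65.00 → a = ∂h/∂x = -0.01044
Back-substitute: b = ∂h/∂y = -0.006827.
h(370338, 5373816) = 353.1 + (-0.01044)·(-25) + (-0.006827)·(-70) = 353.1 +0.261 +0.478 = 353.839 m.

353.8 m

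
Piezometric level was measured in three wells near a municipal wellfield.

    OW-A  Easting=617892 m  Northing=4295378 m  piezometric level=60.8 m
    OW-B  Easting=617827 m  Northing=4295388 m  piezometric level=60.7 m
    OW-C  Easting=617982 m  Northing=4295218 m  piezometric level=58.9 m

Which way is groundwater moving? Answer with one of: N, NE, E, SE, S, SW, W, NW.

Differences from OW-A: to OW-B (Δx, Δy, Δh) = (-65, 10, -0.1); to OW-C = (90, -160, -1.9).
Determinant of the coordinate differences = (-65)·(-160) − 90·10 = 9500.
∂h/∂x = [(-0.1)·(-160) − (-1.9)·10] / 9500 = +0.003684
∂h/∂y = [(-65)·(-1.9) − 90·(-0.1)] / 9500 = +0.01395
Flow = −∇h = (-0.003684 east, -0.01395 north), which points south.

S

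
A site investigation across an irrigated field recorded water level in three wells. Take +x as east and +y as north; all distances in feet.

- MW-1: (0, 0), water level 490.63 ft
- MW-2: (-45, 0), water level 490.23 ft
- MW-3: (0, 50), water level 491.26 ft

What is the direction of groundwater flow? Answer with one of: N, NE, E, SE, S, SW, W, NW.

SW

∂h/∂x = (490.23 − 490.63) / (-45 − 0) = +0.008889
∂h/∂y = (491.26 − 490.63) / (50 − 0) = +0.01260
Flow = −∇h = (-0.008889 east, -0.01260 north), which points southwest.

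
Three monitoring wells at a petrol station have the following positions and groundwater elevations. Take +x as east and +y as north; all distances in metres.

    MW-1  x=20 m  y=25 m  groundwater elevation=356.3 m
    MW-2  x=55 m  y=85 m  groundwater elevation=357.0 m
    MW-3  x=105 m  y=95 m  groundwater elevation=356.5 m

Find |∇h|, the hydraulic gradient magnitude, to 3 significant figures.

0.0242

Differences from MW-1: to MW-2 (Δx, Δy, Δh) = (35, 60, +0.7); to MW-3 = (85, 70, +0.2).
Determinant of the coordinate differences = 35·70 − 85·60 = -2650.
∂h/∂x = [(+0.7)·70 − (+0.2)·60] / -2650 = -0.01396
∂h/∂y = [35·(+0.2) − 85·(+0.7)] / -2650 = +0.01981
|∇h| = √(-0.01396² + 0.01981²) = 0.02423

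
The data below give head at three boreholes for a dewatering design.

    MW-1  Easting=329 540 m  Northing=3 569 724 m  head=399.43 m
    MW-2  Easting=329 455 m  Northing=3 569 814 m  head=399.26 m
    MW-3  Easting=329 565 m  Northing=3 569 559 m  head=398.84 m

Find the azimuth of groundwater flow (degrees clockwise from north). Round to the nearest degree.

Taking MW-1 as reference: MW-2−MW-1 = (-85, 90, -0.17); MW-3−MW-1 = (25, -165, -0.59).
Determinant of the coordinate differences = (-85)·(-165) − 25·90 = 11775.
∂h/∂x = [(-0.17)·(-165) − (-0.59)·90] / 11775 = +0.006892
∂h/∂y = [(-85)·(-0.59) − 25·(-0.17)] / 11775 = +0.004620
Flow direction (−∇h) has components (-0.006892 E, -0.004620 N).
Azimuth = atan2(E, N) = atan2(-0.006892, -0.004620) = 236.2° ≈ 236°.

236°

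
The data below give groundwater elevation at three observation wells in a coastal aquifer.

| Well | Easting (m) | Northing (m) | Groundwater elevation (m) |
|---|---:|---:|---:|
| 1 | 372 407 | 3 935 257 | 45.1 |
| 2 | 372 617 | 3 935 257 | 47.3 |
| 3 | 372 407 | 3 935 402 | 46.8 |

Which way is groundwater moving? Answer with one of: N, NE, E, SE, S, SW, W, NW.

SW

∂h/∂x = (47.3 − 45.1) / (372617 − 372407) = +0.01048
∂h/∂y = (46.8 − 45.1) / (3935402 − 3935257) = +0.01172
Flow = −∇h = (-0.01048 east, -0.01172 north), which points southwest.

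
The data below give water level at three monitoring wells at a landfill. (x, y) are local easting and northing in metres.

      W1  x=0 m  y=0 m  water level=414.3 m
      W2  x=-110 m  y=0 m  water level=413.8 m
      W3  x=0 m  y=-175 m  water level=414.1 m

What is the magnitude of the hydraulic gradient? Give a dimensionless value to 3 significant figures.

∂h/∂x = (413.8 − 414.3) / (-110 − 0) = +0.004545
∂h/∂y = (414.1 − 414.3) / (-175 − 0) = +0.001143
|∇h| = √(0.004545² + 0.001143²) = 0.004687

0.00469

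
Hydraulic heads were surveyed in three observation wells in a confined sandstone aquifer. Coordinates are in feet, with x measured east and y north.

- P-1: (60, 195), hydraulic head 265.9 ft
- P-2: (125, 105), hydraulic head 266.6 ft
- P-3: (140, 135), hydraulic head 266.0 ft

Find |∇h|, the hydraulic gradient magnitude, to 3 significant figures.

Taking P-1 as reference: P-2−P-1 = (65, -90, +0.7); P-3−P-1 = (80, -60, +0.1).
Determinant of the coordinate differences = 65·(-60) − 80·(-90) = 3300.
∂h/∂x = [(+0.7)·(-60) − (+0.1)·(-90)] / 3300 = -0.01000
∂h/∂y = [65·(+0.1) − 80·(+0.7)] / 3300 = -0.01500
|∇h| = √(-0.01000² + -0.01500²) = 0.01803

0.0180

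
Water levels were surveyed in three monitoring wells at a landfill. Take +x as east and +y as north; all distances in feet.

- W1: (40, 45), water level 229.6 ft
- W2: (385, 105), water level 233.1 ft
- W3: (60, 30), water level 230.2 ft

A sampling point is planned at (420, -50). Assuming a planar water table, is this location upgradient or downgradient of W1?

Taking W1 as reference: W2−W1 = (345, 60, +3.5); W3−W1 = (20, -15, +0.6).
Solve a·Δx + b·Δy = Δh: det = 345·(-15) − 20·60 = -6375.
∂h/∂x = [(+3.5)·(-15) − (+0.6)·60] / -6375 = +0.01388
∂h/∂y = [345·(+0.6) − 20·(+3.5)] / -6375 = -0.02149
Head at (420, -50) = 229.6 + (+0.01388)·(380) + (-0.02149)·(-95) = 236.92 ft.
That is higher than the 229.6 ft at W1, so the point is upgradient.

upgradient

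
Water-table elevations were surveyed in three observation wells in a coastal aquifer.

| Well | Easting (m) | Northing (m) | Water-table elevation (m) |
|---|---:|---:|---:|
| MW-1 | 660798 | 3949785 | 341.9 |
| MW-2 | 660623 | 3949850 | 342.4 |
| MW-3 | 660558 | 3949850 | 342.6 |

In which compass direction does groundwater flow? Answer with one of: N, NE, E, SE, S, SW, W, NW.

Differences from MW-1: to MW-2 (Δx, Δy, Δh) = (-175, 65, +0.5); to MW-3 = (-240, 65, +0.7).
Solve a·Δx + b·Δy = Δh: det = (-175)·65 − (-240)·65 = 4225.
∂h/∂x = [(+0.5)·65 − (+0.7)·65] / 4225 = -0.003077
∂h/∂y = [(-175)·(+0.7) − (-240)·(+0.5)] / 4225 = -0.0005917
Flow = −∇h = (+0.003077 east, +0.0005917 north), which points east.

E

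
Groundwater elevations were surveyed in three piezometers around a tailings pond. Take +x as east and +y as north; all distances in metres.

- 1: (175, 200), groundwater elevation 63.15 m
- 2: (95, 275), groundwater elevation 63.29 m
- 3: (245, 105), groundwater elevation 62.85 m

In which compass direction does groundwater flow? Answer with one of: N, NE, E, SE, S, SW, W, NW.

With h = a·x + b·y + c and 1 as origin, the differences give:
  (-80)·a + 75·b = +0.14
  70·a + (-95)·b = -0.30
Eliminate b (×(-95) and ×75, subtract): 2350·a = 9.200 → a = ∂h/∂x = +0.003915
Back-substitute: b = ∂h/∂y = +0.006043.
Flow = −∇h = (-0.003915 east, -0.006043 north), which points southwest.

SW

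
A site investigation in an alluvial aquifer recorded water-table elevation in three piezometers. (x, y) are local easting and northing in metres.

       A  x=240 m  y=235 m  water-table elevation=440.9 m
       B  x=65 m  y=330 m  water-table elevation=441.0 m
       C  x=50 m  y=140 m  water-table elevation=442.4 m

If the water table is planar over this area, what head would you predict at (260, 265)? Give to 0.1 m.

Differences from A: to B (Δx, Δy, Δh) = (-175, 95, +0.1); to C = (-190, -95, +1.5).
Solve a·Δx + b·Δy = Δh: det = (-175)·(-95) − (-190)·95 = 34675.
∂h/∂x = [(+0.1)·(-95) − (+1.5)·95] / 34675 = -0.004384
∂h/∂y = [(-175)·(+1.5) − (-190)·(+0.1)] / 34675 = -0.007022
h(260, 265) = 440.9 + (-0.004384)·(20) + (-0.007022)·(30) = 440.9 -0.088 -0.211 = 440.602 m.

440.6 m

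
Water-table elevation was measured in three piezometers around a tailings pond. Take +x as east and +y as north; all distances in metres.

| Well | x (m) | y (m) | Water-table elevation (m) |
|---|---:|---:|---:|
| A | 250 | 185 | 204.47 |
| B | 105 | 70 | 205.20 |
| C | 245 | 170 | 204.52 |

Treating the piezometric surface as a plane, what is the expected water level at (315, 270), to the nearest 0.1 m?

Three-point gradient (reference A): Δ to B = (-145, -115, +0.73), Δ to C = (-5, -15, +0.05).
∂h/∂x = -0.003250, ∂h/∂y = -0.002250 (det = 1600).
h(315, 270) = 204.47 + (-0.003250)·(65) + (-0.002250)·(85) = 204.47 -0.211 -0.191 = 204.067 m.

204.1 m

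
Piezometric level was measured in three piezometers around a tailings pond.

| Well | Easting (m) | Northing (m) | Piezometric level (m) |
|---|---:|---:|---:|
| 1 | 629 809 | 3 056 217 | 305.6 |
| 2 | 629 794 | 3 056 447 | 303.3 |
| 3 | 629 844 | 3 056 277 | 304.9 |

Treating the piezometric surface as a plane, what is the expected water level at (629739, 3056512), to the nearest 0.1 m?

302.8 m

With h = a·x + b·y + c and 1 as origin, the differences give:
  (-15)·a + 230·b = -2.3
  35·a + 60·b = -0.7
Eliminate b (×60 and ×230, subtract): -8950·a = 23.00 → a = ∂h/∂x = -0.002570
Back-substitute: b = ∂h/∂y = -0.01017.
h(629739, 3056512) = 305.6 + (-0.002570)·(-70) + (-0.01017)·(295) = 305.6 +0.180 -2.999 = 302.780 m.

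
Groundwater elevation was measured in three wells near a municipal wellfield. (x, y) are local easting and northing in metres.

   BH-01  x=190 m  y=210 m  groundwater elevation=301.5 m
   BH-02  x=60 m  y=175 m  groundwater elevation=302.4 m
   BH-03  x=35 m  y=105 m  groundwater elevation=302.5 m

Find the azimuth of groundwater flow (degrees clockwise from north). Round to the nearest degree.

099°

Taking BH-01 as reference: BH-02−BH-01 = (-130, -35, +0.9); BH-03−BH-01 = (-155, -105, +1.0).
Solve a·Δx + b·Δy = Δh: det = (-130)·(-105) − (-155)·(-35) = 8225.
∂h/∂x = [(+0.9)·(-105) − (+1.0)·(-35)] / 8225 = -0.007234
∂h/∂y = [(-130)·(+1.0) − (-155)·(+0.9)] / 8225 = +0.001155
Flow direction (−∇h) has components (+0.007234 E, -0.001155 N).
Azimuth = atan2(E, N) = atan2(+0.007234, -0.001155) = 99.1° ≈ 099°.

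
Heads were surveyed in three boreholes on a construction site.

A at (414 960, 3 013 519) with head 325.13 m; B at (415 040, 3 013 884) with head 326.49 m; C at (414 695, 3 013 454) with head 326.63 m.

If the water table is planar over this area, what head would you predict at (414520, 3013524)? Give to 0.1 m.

With h = a·x + b·y + c and A as origin, the differences give:
  80·a + 365·b = +1.36
  (-265)·a + (-65)·b = +1.50
Eliminate b (×(-65) and ×365, subtract): 91525·a = -635.900 → a = ∂h/∂x = -0.006948
Back-substitute: b = ∂h/∂y = +0.005249.
h(414520, 3013524) = 325.13 + (-0.006948)·(-440) + (+0.005249)·(5) = 325.13 +3.057 +0.026 = 328.213 m.

328.2 m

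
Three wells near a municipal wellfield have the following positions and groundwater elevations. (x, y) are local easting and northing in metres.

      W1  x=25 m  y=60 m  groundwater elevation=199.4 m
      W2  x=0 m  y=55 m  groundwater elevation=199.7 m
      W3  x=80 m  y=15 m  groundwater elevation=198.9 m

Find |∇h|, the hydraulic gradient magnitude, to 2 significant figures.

0.012

Taking W1 as reference: W2−W1 = (-25, -5, +0.3); W3−W1 = (55, -45, -0.5).
Determinant of the coordinate differences = (-25)·(-45) − 55·(-5) = 1400.
∂h/∂x = [(+0.3)·(-45) − (-0.5)·(-5)] / 1400 = -0.01143
∂h/∂y = [(-25)·(-0.5) − 55·(+0.3)] / 1400 = -0.002857
|∇h| = √(-0.01143² + -0.002857²) = 0.01178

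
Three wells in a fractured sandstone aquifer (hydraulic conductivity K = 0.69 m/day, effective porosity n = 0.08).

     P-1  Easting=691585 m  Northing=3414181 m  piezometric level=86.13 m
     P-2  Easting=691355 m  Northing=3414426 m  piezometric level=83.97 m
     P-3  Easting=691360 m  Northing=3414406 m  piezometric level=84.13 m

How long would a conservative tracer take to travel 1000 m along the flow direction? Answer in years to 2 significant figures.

Three-point gradient (reference P-1): Δ to P-2 = (-230, 245, -2.16), Δ to P-3 = (-225, 225, -2.00).
∂h/∂x = +0.001185, ∂h/∂y = -0.007704 (det = 3375).
|∇h| = √(0.001185² + -0.007704²) = 0.007795
Seepage velocity v = K·i/n = 0.69 × 0.007795 / 0.08 = 0.06723 m/day.
t = 1000 / 0.06723 = 1.487e+04 days = 40.7 years.

41 years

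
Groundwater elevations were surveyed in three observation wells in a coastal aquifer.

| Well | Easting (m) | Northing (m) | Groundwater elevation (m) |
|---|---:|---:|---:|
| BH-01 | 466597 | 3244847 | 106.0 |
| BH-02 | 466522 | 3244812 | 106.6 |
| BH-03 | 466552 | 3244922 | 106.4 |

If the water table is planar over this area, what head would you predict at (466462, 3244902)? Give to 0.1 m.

107.1 m

Differences from BH-01: to BH-02 (Δx, Δy, Δh) = (-75, -35, +0.6); to BH-03 = (-45, 75, +0.4).
Determinant of the coordinate differences = (-75)·75 − (-45)·(-35) = -7200.
∂h/∂x = [(+0.6)·75 − (+0.4)·(-35)] / -7200 = -0.008194
∂h/∂y = [(-75)·(+0.4) − (-45)·(+0.6)] / -7200 = +0.0004167
h(466462, 3244902) = 106.0 + (-0.008194)·(-135) + (+0.0004167)·(55) = 106.0 +1.106 +0.023 = 107.129 m.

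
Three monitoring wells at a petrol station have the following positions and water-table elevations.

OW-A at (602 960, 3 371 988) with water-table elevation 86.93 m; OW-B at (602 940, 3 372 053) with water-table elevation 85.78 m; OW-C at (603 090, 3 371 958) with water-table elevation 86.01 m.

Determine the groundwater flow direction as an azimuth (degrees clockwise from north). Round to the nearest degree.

029°

Differences from OW-A: to OW-B (Δx, Δy, Δh) = (-20, 65, -1.15); to OW-C = (130, -30, -0.92).
Determinant of the coordinate differences = (-20)·(-30) − 130·65 = -7850.
∂h/∂x = [(-1.15)·(-30) − (-0.92)·65] / -7850 = -0.01201
∂h/∂y = [(-20)·(-0.92) − 130·(-1.15)] / -7850 = -0.02139
Flow direction (−∇h) has components (+0.01201 E, +0.02139 N).
Azimuth = atan2(E, N) = atan2(+0.01201, +0.02139) = 29.3° ≈ 029°.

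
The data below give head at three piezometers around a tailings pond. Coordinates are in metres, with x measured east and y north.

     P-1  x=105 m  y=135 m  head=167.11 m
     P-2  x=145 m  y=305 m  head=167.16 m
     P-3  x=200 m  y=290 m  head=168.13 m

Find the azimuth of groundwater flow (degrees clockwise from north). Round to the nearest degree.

282°

With h = a·x + b·y + c and P-1 as origin, the differences give:
  40·a + 170·b = +0.05
  95·a + 155·b = +1.02
Eliminate b (×155 and ×170, subtract): -9950·a = -165.650 → a = ∂h/∂x = +0.01665
Back-substitute: b = ∂h/∂y = -0.003623.
Flow direction (−∇h) has components (-0.01665 E, +0.003623 N).
Azimuth = atan2(E, N) = atan2(-0.01665, +0.003623) = 282.3° ≈ 282°.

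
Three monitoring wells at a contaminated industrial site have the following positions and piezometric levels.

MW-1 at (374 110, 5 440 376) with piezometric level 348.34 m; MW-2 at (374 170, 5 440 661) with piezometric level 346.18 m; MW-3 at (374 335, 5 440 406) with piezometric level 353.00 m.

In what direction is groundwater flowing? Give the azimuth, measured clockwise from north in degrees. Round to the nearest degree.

299°

Three-point gradient (reference MW-1): Δ to MW-2 = (60, 285, -2.16), Δ to MW-3 = (225, 30, +4.66).
∂h/∂x = +0.02235, ∂h/∂y = -0.01228 (det = -62325).
Flow direction (−∇h) has components (-0.02235 E, +0.01228 N).
Azimuth = atan2(E, N) = atan2(-0.02235, +0.01228) = 298.8° ≈ 299°.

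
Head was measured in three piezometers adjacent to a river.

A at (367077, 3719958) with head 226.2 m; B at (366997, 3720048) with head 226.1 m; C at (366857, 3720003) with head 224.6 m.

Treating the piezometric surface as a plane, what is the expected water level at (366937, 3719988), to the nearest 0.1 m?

Differences from A: to B (Δx, Δy, Δh) = (-80, 90, -0.1); to C = (-220, 45, -1.6).
Determinant of the coordinate differences = (-80)·45 − (-220)·90 = 16200.
∂h/∂x = [(-0.1)·45 − (-1.6)·90] / 16200 = +0.008611
∂h/∂y = [(-80)·(-1.6) − (-220)·(-0.1)] / 16200 = +0.006543
h(366937, 3719988) = 226.2 + (+0.008611)·(-140) + (+0.006543)·(30) = 226.2 -1.206 +0.196 = 225.191 m.

225.2 m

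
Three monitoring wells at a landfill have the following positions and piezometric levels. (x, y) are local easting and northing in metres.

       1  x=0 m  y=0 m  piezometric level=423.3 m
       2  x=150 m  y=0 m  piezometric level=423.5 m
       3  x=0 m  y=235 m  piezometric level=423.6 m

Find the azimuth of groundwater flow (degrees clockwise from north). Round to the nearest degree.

226°

∂h/∂x = (423.5 − 423.3) / (150 − 0) = +0.001333
∂h/∂y = (423.6 − 423.3) / (235 − 0) = +0.001277
Flow direction (−∇h) has components (-0.001333 E, -0.001277 N).
Azimuth = atan2(E, N) = atan2(-0.001333, -0.001277) = 226.2° ≈ 226°.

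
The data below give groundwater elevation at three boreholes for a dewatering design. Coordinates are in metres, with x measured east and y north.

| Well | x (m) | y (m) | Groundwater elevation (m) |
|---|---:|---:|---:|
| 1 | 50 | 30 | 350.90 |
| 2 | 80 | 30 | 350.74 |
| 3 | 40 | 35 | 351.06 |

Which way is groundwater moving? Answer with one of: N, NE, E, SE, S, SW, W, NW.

S

Taking 1 as reference: 2−1 = (30, 0, -0.16); 3−1 = (-10, 5, +0.16).
Solve a·Δx + b·Δy = Δh: det = 30·5 − (-10)·0 = 150.
∂h/∂x = [(-0.16)·5 − (+0.16)·0] / 150 = -0.005333
∂h/∂y = [30·(+0.16) − (-10)·(-0.16)] / 150 = +0.02133
Flow = −∇h = (+0.005333 east, -0.02133 north), which points south.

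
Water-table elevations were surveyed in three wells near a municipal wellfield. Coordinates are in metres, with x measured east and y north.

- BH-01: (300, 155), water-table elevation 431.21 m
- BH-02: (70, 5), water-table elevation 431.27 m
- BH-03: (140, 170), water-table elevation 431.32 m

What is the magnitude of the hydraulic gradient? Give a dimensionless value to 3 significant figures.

0.000854

Three-point gradient (reference BH-01): Δ to BH-02 = (-230, -150, +0.06), Δ to BH-03 = (-160, 15, +0.11).
∂h/∂x = -0.0006339, ∂h/∂y = +0.0005719 (det = -27450).
|∇h| = √(-0.0006339² + 0.0005719²) = 0.0008538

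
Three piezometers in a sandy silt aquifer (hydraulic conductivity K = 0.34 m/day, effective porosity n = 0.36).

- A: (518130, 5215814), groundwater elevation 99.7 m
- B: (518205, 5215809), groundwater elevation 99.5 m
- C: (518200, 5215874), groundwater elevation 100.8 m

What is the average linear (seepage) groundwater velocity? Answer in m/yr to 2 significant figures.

Differences from A: to B (Δx, Δy, Δh) = (75, -5, -0.2); to C = (70, 60, +1.1).
Determinant of the coordinate differences = 75·60 − 70·(-5) = 4850.
∂h/∂x = [(-0.2)·60 − (+1.1)·(-5)] / 4850 = -0.001340
∂h/∂y = [75·(+1.1) − 70·(-0.2)] / 4850 = +0.01990
|∇h| = √(-0.001340² + 0.01990²) = 0.01995
Seepage velocity v = K·i/n = 0.34 × 0.01995 / 0.36 = 0.01884 m/day = 6.881 m/yr.

6.9 m/yr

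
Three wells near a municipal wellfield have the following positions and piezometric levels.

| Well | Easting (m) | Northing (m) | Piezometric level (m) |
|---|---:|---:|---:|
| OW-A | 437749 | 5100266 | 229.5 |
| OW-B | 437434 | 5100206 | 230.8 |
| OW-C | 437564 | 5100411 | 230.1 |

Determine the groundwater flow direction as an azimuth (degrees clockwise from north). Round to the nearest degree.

Differences from OW-A: to OW-B (Δx, Δy, Δh) = (-315, -60, +1.3); to OW-C = (-185, 145, +0.6).
Determinant of the coordinate differences = (-315)·145 − (-185)·(-60) = -56775.
∂h/∂x = [(+1.3)·145 − (+0.6)·(-60)] / -56775 = -0.003954
∂h/∂y = [(-315)·(+0.6) − (-185)·(+1.3)] / -56775 = -0.0009071
Flow direction (−∇h) has components (+0.003954 E, +0.0009071 N).
Azimuth = atan2(E, N) = atan2(+0.003954, +0.0009071) = 77.1° ≈ 077°.

077°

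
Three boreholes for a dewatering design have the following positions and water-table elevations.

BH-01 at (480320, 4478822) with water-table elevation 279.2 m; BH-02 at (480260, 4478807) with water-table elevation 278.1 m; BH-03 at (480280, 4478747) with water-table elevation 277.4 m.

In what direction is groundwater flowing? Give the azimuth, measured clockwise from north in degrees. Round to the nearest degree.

221°

Taking BH-01 as reference: BH-02−BH-01 = (-60, -15, -1.1); BH-03−BH-01 = (-40, -75, -1.8).
Determinant of the coordinate differences = (-60)·(-75) − (-40)·(-15) = 3900.
∂h/∂x = [(-1.1)·(-75) − (-1.8)·(-15)] / 3900 = +0.01423
∂h/∂y = [(-60)·(-1.8) − (-40)·(-1.1)] / 3900 = +0.01641
Flow direction (−∇h) has components (-0.01423 E, -0.01641 N).
Azimuth = atan2(E, N) = atan2(-0.01423, -0.01641) = 220.9° ≈ 221°.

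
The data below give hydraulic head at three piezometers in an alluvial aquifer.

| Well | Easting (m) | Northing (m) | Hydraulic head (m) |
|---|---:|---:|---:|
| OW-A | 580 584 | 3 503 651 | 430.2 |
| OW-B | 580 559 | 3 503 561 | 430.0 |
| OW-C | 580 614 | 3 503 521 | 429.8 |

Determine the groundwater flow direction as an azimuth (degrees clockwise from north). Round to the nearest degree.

148°

Differences from OW-A: to OW-B (Δx, Δy, Δh) = (-25, -90, -0.2); to OW-C = (30, -130, -0.4).
Determinant of the coordinate differences = (-25)·(-130) − 30·(-90) = 5950.
∂h/∂x = [(-0.2)·(-130) − (-0.4)·(-90)] / 5950 = -0.001681
∂h/∂y = [(-25)·(-0.4) − 30·(-0.2)] / 5950 = +0.002689
Flow direction (−∇h) has components (+0.001681 E, -0.002689 N).
Azimuth = atan2(E, N) = atan2(+0.001681, -0.002689) = 148.0° ≈ 148°.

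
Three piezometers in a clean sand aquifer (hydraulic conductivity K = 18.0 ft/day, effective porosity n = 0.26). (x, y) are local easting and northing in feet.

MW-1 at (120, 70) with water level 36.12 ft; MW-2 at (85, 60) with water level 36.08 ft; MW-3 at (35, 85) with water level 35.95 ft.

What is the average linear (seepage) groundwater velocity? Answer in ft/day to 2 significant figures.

Taking MW-1 as reference: MW-2−MW-1 = (-35, -10, -0.04); MW-3−MW-1 = (-85, 15, -0.17).
Solve a·Δx + b·Δy = Δh: det = (-35)·15 − (-85)·(-10) = -1375.
∂h/∂x = [(-0.04)·15 − (-0.17)·(-10)] / -1375 = +0.001673
∂h/∂y = [(-35)·(-0.17) − (-85)·(-0.04)] / -1375 = -0.001855
|∇h| = √(0.001673² + -0.001855²) = 0.002498
Seepage velocity v = K·i/n = 18.0 × 0.002498 / 0.26 = 0.1729 ft/day.

0.17 ft/day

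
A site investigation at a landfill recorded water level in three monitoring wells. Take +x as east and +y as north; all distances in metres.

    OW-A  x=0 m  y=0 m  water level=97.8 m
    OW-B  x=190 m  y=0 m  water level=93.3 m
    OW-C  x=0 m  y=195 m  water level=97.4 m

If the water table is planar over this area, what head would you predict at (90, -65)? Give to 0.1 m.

∂h/∂x = (93.3 − 97.8) / (190 − 0) = -0.02368
∂h/∂y = (97.4 − 97.8) / (195 − 0) = -0.002051
h(90, -65) = 97.8 + (-0.02368)·(90) + (-0.002051)·(-65) = 97.8 -2.132 +0.133 = 95.802 m.

95.8 m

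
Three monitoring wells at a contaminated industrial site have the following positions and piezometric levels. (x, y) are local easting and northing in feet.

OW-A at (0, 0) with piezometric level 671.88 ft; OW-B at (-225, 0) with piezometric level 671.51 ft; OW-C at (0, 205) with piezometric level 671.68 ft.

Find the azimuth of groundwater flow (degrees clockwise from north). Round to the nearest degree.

301°

∂h/∂x = (671.51 − 671.88) / (-225 − 0) = +0.001644
∂h/∂y = (671.68 − 671.88) / (205 − 0) = -0.0009756
Flow direction (−∇h) has components (-0.001644 E, +0.0009756 N).
Azimuth = atan2(E, N) = atan2(-0.001644, +0.0009756) = 300.7° ≈ 301°.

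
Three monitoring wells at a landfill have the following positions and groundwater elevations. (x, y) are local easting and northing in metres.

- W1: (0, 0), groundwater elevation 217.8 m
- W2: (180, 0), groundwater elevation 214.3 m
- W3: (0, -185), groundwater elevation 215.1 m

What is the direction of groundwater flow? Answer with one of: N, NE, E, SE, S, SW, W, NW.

∂h/∂x = (214.3 − 217.8) / (180 − 0) = -0.01944
∂h/∂y = (215.1 − 217.8) / (-185 − 0) = +0.01459
Flow = −∇h = (+0.01944 east, -0.01459 north), which points southeast.

SE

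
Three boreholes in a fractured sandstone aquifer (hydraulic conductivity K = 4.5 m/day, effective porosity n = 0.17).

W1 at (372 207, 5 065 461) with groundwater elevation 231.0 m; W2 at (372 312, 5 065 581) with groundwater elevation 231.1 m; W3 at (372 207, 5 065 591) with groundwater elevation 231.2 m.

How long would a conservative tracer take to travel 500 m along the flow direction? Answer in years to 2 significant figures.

30 years

With h = a·x + b·y + c and W1 as origin, the differences give:
  105·a + 120·b = +0.1
  0·a + 130·b = +0.2
Eliminate b (×130 and ×120, subtract): 13650·a = -11.00 → a = ∂h/∂x = -0.0008059
Back-substitute: b = ∂h/∂y = +0.001538.
|∇h| = √(-0.0008059² + 0.001538²) = 0.001736
Seepage velocity v = K·i/n = 4.5 × 0.001736 / 0.17 = 0.04595 m/day.
t = 500 / 0.04595 = 1.088e+04 days = 29.8 years.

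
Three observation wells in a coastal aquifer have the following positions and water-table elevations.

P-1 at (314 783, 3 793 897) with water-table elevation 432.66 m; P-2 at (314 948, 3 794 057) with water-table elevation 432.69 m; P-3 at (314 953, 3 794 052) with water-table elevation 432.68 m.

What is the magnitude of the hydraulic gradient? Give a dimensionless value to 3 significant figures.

0.00142

Taking P-1 as reference: P-2−P-1 = (165, 160, +0.03); P-3−P-1 = (170, 155, +0.02).
Solve a·Δx + b·Δy = Δh: det = 165·155 − 170·160 = -1625.
∂h/∂x = [(+0.03)·155 − (+0.02)·160] / -1625 = -0.0008923
∂h/∂y = [165·(+0.02) − 170·(+0.03)] / -1625 = +0.001108
|∇h| = √(-0.0008923² + 0.001108²) = 0.001423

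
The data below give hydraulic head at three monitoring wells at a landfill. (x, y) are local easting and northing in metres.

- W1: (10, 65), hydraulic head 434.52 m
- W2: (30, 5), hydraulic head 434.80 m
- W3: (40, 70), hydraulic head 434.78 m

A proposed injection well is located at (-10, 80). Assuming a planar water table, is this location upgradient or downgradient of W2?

Differences from W1: to W2 (Δx, Δy, Δh) = (20, -60, +0.28); to W3 = (30, 5, +0.26).
Solve a·Δx + b·Δy = Δh: det = 20·5 − 30·(-60) = 1900.
∂h/∂x = [(+0.28)·5 − (+0.26)·(-60)] / 1900 = +0.008947
∂h/∂y = [20·(+0.26) − 30·(+0.28)] / 1900 = -0.001684
Head at (-10, 80) = 434.52 + (+0.008947)·(-20) + (-0.001684)·(15) = 434.32 m.
That is lower than the 434.80 m at W2, so the point is downgradient.

downgradient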